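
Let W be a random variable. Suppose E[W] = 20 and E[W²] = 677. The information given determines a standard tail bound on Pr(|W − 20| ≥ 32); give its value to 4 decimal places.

The first two moments determine the variance, so Chebyshev's inequality is the sharpest standard bound available.
Var(W) = E[W²] − (E[W])² = 677 − 400 = 277.
Chebyshev's inequality: Pr(|W − μ| ≥ t) ≤ Var(W)/t² = 277/1024 = 0.2705.

0.2705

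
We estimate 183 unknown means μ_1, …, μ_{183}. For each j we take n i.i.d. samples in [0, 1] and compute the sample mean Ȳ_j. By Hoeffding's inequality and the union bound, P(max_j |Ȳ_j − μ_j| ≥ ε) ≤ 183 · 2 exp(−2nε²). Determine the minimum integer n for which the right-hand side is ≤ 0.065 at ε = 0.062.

1124

Need 2·183·exp(−2nε²) ≤ 0.065, i.e. exp(−2nε²) ≤ 0.065/366.
So 2nε² ≥ ln(366/0.065) = 8.636001.
Hence n ≥ 8.636001/(2·0.062²) = 1123.309.
The smallest integer n is 1124.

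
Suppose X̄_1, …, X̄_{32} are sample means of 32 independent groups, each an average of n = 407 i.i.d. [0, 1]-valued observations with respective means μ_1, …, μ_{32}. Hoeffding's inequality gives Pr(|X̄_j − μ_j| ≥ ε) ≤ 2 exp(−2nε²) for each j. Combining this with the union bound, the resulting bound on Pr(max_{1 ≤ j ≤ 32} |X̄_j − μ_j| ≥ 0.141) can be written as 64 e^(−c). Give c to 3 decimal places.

16.183

Union bound over the 32 events: Pr(max_{1 ≤ j ≤ 32} |X̄_j − μ_j| ≥ 0.141) ≤ 32·2·exp(−2nε²) = 64 exp(−2·407·0.141²).
So c = 2·407·0.141² = 16.1831.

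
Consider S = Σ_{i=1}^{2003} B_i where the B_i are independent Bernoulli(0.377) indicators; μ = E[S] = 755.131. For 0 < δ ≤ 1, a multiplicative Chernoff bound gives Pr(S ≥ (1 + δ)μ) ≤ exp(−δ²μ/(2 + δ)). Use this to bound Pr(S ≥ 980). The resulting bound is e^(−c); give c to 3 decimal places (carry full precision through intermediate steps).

Write 980 = (1 + δ)μ, so δ = 980/755.131 − 1 = 0.2977881…
Then the exponent is δ²μ/(2 + δ) = (980 − μ)² / (μ·(2 + δ)) = 29.142507.

29.143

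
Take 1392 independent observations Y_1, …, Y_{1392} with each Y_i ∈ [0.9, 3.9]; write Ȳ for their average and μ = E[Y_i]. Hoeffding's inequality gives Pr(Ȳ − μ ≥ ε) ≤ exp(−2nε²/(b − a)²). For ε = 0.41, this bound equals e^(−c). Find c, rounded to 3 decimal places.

51.999

c = 2nε²/(b − a)² = 2·1392·0.41² / 3² = 51.9989.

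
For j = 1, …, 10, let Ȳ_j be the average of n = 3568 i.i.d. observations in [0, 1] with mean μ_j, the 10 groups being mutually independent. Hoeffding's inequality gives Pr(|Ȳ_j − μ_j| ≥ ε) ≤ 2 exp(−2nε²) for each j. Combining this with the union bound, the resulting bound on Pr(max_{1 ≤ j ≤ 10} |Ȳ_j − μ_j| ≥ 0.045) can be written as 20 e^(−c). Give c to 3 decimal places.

14.450

Union bound over the 10 events: Pr(max_{1 ≤ j ≤ 10} |Ȳ_j − μ_j| ≥ 0.045) ≤ 10·2·exp(−2nε²) = 20 exp(−2·3568·0.045²).
So c = 2·3568·0.045² = 14.4504.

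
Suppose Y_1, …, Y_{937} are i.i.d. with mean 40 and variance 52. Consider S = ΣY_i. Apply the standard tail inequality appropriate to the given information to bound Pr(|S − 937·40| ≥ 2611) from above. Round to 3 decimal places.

0.007

With mean and variance of each term known, Chebyshev's inequality bounds the deviation of the sum (or sample mean).
Var(S) = n·Var(Y_i) = 937·52 = 48724.
Chebyshev: Pr(|S − 937·40| ≥ 2611) ≤ Var(S)/2611² = 48724/6817321 = 0.0071.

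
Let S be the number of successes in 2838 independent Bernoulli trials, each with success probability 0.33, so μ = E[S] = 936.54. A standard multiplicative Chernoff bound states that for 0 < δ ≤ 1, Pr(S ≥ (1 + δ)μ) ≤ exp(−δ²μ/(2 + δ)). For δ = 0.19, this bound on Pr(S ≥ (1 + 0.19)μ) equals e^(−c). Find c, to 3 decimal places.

15.438

c = δ²μ/(2 + δ) = 0.19²·936.54/(2 + 0.19) = 15.4379.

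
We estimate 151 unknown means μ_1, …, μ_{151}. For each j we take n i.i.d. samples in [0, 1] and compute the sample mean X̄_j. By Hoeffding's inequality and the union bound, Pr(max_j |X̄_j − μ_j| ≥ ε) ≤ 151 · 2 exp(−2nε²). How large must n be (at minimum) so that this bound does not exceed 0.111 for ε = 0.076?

Need 2·151·exp(−2nε²) ≤ 0.111, i.e. exp(−2nε²) ≤ 0.111/302.
So 2nε² ≥ ln(302/0.111) = 7.908652.
Hence n ≥ 7.908652/(2·0.076²) = 684.613.
The smallest integer n is 685.

685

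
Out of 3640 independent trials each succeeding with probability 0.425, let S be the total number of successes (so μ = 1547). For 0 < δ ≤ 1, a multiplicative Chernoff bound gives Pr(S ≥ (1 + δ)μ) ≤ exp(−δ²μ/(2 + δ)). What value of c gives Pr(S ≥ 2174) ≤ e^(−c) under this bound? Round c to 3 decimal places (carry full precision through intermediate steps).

105.651

Write 2174 = (1 + δ)μ, so δ = 2174/1547 − 1 = 0.4053006…
Then the exponent is δ²μ/(2 + δ) = (2174 − μ)² / (μ·(2 + δ)) = 105.651438.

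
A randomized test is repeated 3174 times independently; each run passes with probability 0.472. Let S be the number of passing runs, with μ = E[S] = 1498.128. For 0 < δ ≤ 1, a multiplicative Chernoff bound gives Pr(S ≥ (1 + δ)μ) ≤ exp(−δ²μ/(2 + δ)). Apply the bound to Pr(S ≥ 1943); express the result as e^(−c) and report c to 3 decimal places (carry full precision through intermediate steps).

57.513

Write 1943 = (1 + δ)μ, so δ = 1943/1498.128 − 1 = 0.2969519…
Then the exponent is δ²μ/(2 + δ) = (1943 − μ)² / (μ·(2 + δ)) = 57.513436.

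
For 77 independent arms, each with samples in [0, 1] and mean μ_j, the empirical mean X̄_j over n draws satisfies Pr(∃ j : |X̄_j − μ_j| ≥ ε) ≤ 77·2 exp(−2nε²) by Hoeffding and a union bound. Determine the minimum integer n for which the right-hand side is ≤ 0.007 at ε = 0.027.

Need 2·77·exp(−2nε²) ≤ 0.007, i.e. exp(−2nε²) ≤ 0.007/154.
So 2nε² ≥ ln(154/0.007) = 9.998798.
Hence n ≥ 9.998798/(2·0.027²) = 6857.886.
The smallest integer n is 6858.

6858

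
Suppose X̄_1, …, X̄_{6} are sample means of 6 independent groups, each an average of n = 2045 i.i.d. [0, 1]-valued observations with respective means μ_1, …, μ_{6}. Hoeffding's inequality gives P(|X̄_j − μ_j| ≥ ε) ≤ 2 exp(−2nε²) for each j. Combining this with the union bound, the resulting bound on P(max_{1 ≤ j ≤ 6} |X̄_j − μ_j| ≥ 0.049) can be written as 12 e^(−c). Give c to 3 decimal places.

9.820

Union bound over the 6 events: P(max_{1 ≤ j ≤ 6} |X̄_j − μ_j| ≥ 0.049) ≤ 6·2·exp(−2nε²) = 12 exp(−2·2045·0.049²).
So c = 2·2045·0.049² = 9.8201.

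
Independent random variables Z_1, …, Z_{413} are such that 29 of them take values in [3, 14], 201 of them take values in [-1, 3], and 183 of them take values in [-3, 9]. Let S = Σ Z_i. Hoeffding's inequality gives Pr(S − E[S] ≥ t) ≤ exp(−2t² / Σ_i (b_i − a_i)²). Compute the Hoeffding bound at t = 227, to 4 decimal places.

0.0443

Σ(b_i − a_i)² = 29·11² + 201·4² + 183·12² = 33077.
Exponent = 2·227² / 33077 = 3.11570.
Bound = exp(−3.11570) = 0.04435.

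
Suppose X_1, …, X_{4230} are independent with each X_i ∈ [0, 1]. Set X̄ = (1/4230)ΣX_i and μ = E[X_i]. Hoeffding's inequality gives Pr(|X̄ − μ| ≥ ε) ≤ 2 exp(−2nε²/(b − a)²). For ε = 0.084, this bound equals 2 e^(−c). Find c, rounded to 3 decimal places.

c = 2nε²/(b − a)² = 2·4230·0.084² / 1² = 59.6938.

59.694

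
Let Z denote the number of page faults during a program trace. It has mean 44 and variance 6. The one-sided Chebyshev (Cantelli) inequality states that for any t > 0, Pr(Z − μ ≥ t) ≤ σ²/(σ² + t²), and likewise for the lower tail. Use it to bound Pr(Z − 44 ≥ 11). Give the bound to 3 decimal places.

0.047

Here σ² = 6 and t = 11, so σ² + t² = 127.
Cantelli's bound: 6/127 = 0.0472.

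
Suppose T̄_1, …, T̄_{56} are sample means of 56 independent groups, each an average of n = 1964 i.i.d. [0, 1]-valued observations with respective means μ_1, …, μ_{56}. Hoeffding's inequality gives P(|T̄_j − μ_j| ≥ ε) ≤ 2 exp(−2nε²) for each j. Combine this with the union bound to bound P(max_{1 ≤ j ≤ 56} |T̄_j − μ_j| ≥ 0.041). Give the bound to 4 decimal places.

Per-experiment Hoeffding bound: 2·exp(−2·1964·0.041²) = 2·exp(−6.60297) = 0.0027127.
Union bound over 56 events: 56·0.0027127 = 0.15191.

0.1519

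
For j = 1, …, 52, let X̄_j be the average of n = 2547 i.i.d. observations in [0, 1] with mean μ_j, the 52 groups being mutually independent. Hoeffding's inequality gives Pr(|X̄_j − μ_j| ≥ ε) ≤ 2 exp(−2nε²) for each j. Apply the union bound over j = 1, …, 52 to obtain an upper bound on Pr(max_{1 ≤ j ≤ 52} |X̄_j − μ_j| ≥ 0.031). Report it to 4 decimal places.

0.7781

Per-experiment Hoeffding bound: 2·exp(−2·2547·0.031²) = 2·exp(−4.89533) = 0.014963.
Union bound over 52 events: 52·0.014963 = 0.77807.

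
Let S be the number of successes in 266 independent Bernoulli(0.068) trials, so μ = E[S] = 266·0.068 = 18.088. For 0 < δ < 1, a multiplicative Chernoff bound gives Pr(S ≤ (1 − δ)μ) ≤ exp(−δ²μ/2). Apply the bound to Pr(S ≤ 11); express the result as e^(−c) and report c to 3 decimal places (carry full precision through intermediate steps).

Write 11 = (1 − δ)μ, so δ = 1 − 11/18.088 = 0.391862…
Then the exponent is δ²μ/2 = (μ − 11)²/(2μ) = 1.388759.

1.389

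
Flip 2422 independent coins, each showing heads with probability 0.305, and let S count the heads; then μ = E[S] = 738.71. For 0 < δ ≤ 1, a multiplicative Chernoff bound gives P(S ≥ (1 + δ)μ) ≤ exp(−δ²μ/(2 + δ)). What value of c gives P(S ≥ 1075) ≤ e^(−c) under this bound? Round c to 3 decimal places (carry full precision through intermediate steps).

Write 1075 = (1 + δ)μ, so δ = 1075/738.71 − 1 = 0.4552395…
Then the exponent is δ²μ/(2 + δ) = (1075 − μ)² / (μ·(2 + δ)) = 62.353388.

62.353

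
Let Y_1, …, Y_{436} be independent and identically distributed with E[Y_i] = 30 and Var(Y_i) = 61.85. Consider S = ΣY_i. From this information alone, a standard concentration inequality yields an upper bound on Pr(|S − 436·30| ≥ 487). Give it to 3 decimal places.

With mean and variance of each term known, Chebyshev's inequality bounds the deviation of the sum (or sample mean).
Var(S) = n·Var(Y_i) = 436·61.85 = 26966.6.
Chebyshev: Pr(|S − 436·30| ≥ 487) ≤ Var(S)/487² = 26966.6/237169 = 0.1137.

0.114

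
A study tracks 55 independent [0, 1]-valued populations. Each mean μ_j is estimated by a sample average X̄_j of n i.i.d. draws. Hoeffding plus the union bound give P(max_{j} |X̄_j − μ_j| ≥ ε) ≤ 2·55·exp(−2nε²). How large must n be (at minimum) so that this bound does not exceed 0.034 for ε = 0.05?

Need 2·55·exp(−2nε²) ≤ 0.034, i.e. exp(−2nε²) ≤ 0.034/110.
So 2nε² ≥ ln(110/0.034) = 8.081875.
Hence n ≥ 8.081875/(2·0.05²) = 1616.375.
The smallest integer n is 1617.

1617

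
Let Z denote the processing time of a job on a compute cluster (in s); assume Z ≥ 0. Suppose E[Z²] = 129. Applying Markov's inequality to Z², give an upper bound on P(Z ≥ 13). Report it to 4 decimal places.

0.7633

Since Z ≥ 0, the event {Z ≥ 13} is the same as {Z² ≥ 169}.
Markov's inequality applied to Z² gives P(Z² ≥ 169) ≤ E[Z²]/169 = 129/169 = 0.7633.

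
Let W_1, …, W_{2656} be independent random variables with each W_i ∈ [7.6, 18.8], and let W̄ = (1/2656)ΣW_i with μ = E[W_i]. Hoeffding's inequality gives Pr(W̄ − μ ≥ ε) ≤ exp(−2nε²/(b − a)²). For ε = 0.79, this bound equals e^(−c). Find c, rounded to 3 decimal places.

c = 2nε²/(b − a)² = 2·2656·0.79² / 11.2² = 26.4287.

26.429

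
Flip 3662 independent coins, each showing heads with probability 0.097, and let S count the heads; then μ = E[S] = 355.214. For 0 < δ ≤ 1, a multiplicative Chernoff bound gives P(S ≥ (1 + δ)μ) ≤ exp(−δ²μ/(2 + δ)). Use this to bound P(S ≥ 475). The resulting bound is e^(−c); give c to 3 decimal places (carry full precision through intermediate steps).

Write 475 = (1 + δ)μ, so δ = 475/355.214 − 1 = 0.3372221…
Then the exponent is δ²μ/(2 + δ) = (475 − μ)² / (μ·(2 + δ)) = 17.283117.

17.283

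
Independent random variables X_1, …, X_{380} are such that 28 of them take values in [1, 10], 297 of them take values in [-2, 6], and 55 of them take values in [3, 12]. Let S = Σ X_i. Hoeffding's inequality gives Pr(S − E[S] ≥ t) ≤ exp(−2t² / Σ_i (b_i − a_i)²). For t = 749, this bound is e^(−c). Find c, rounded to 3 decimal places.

Σ(b_i − a_i)² = 28·9² + 297·8² + 55·9² = 25731.
c = 2t² / 25731 = 2·749² / 25731 = 43.6051.

43.605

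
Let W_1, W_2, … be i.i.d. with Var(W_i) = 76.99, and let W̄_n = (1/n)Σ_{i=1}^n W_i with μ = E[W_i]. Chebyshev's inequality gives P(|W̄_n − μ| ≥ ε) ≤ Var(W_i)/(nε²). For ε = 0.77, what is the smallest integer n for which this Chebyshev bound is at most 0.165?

787

Require 76.99/(n·0.77²) ≤ 0.165, i.e. n ≥ 76.99/(0.165·0.77²) = 786.989.
The smallest integer n is 787.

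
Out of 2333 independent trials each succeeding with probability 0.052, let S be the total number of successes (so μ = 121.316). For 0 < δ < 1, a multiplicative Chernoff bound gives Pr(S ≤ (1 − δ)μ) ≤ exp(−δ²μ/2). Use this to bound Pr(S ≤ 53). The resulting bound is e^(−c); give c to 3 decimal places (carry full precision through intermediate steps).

19.235

Write 53 = (1 − δ)μ, so δ = 1 − 53/121.316 = 0.5631244…
Then the exponent is δ²μ/2 = (μ − 53)²/(2μ) = 19.235203.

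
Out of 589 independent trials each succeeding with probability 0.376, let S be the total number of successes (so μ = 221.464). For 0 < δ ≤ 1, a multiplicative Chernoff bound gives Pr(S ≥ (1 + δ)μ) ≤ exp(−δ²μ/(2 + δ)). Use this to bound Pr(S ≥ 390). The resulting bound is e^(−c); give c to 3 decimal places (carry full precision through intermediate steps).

Write 390 = (1 + δ)μ, so δ = 390/221.464 − 1 = 0.7610086…
Then the exponent is δ²μ/(2 + δ) = (390 − μ)² / (μ·(2 + δ)) = 46.453075.

46.453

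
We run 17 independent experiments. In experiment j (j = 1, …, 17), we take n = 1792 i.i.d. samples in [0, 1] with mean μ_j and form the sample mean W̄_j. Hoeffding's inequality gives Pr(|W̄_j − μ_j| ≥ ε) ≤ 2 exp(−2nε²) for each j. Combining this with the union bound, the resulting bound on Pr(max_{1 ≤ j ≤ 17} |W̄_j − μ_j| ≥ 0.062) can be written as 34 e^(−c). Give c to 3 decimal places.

Union bound over the 17 events: Pr(max_{1 ≤ j ≤ 17} |W̄_j − μ_j| ≥ 0.062) ≤ 17·2·exp(−2nε²) = 34 exp(−2·1792·0.062²).
So c = 2·1792·0.062² = 13.7769.

13.777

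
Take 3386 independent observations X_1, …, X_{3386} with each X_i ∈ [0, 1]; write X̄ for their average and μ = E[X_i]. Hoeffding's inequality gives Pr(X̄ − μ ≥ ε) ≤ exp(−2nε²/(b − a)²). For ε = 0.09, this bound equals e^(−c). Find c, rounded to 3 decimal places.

c = 2nε²/(b − a)² = 2·3386·0.09² / 1² = 54.8532.

54.853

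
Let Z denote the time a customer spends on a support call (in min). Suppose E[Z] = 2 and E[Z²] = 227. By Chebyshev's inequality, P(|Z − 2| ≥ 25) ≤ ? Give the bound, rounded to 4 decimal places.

0.3568

Var(Z) = E[Z²] − (E[Z])² = 227 − 4 = 223.
Chebyshev's inequality: P(|Z − μ| ≥ t) ≤ Var(Z)/t² = 223/625 = 0.3568.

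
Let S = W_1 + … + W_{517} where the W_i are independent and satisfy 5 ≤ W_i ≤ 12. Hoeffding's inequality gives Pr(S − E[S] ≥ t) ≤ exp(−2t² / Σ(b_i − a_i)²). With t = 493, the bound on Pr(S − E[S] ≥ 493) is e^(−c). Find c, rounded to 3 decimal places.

Σ(b_i − a_i)² = 517·(7)² = 25333.
c = 2t²/25333 = 2·493²/25333 = 19.1883.

19.188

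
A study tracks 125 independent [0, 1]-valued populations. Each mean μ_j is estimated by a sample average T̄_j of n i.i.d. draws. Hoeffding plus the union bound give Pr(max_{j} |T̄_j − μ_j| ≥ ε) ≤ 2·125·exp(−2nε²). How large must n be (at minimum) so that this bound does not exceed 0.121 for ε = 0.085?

Need 2·125·exp(−2nε²) ≤ 0.121, i.e. exp(−2nε²) ≤ 0.121/250.
So 2nε² ≥ ln(250/0.121) = 7.633426.
Hence n ≥ 7.633426/(2·0.085²) = 528.265.
The smallest integer n is 529.

529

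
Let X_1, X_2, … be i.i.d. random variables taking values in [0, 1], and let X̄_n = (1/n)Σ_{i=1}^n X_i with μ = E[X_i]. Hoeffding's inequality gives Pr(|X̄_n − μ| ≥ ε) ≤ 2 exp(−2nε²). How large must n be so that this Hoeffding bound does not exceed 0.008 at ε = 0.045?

1364

Require 2·exp(−2nε²) ≤ 0.008, i.e. 2nε² ≥ ln(2/0.008) = 5.521461.
So n ≥ 5.521461 / (2·0.045²) = 1363.324.
The smallest integer n is 1364.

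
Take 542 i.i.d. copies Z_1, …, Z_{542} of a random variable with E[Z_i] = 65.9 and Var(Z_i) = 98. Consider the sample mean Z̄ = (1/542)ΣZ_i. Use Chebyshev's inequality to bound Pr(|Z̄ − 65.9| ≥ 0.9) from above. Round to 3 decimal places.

Var(Z̄) = Var(Z_i)/n = 98/542 = 0.18081.
Chebyshev: Pr(|Z̄ − 65.9| ≥ 0.9) ≤ Var(Z̄)/(0.9)² = 98/(542·0.9²) = 0.2232.

0.223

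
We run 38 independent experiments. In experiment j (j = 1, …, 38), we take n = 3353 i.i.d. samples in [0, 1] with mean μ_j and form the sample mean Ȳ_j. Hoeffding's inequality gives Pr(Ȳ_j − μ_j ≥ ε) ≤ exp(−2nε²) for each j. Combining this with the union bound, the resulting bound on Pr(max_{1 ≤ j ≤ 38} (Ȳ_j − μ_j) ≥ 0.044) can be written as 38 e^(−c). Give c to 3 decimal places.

Union bound over the 38 events: Pr(max_{1 ≤ j ≤ 38} (Ȳ_j − μ_j) ≥ 0.044) ≤ 38·exp(−2nε²) = 38 exp(−2·3353·0.044²).
So c = 2·3353·0.044² = 12.9828.

12.983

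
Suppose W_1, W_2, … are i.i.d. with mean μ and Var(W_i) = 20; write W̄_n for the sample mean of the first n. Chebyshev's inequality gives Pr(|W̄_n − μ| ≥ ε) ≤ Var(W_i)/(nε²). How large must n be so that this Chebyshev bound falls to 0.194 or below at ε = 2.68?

Require 20/(n·2.68²) ≤ 0.194, i.e. n ≥ 20/(0.194·2.68²) = 14.354.
The smallest integer n is 15.

15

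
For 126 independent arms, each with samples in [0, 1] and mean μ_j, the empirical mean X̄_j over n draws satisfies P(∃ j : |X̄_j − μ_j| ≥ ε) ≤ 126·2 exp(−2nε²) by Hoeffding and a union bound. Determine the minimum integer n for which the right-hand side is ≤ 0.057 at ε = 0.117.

Need 2·126·exp(−2nε²) ≤ 0.057, i.e. exp(−2nε²) ≤ 0.057/252.
So 2nε² ≥ ln(252/0.057) = 8.394133.
Hence n ≥ 8.394133/(2·0.117²) = 306.601.
The smallest integer n is 307.

307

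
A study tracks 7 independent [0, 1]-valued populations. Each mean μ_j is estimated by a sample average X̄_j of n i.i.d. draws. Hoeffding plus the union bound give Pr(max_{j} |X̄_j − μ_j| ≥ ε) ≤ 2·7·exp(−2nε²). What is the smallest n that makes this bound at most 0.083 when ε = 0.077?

433

Need 2·7·exp(−2nε²) ≤ 0.083, i.e. exp(−2nε²) ≤ 0.083/14.
So 2nε² ≥ ln(14/0.083) = 5.127972.
Hence n ≥ 5.127972/(2·0.077²) = 432.448.
The smallest integer n is 433.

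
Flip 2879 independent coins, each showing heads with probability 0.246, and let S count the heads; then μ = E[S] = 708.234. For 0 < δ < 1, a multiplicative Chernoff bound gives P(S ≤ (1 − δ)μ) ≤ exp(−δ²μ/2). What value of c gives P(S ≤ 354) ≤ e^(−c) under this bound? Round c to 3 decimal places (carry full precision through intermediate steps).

88.588

Write 354 = (1 − δ)μ, so δ = 1 − 354/708.234 = 0.5001652…
Then the exponent is δ²μ/2 = (μ − 354)²/(2μ) = 88.587760.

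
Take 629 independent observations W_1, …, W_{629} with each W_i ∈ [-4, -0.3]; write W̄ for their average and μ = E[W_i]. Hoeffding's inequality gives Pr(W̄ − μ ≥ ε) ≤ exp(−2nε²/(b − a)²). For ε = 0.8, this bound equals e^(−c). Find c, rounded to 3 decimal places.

c = 2nε²/(b − a)² = 2·629·0.8² / 3.7² = 58.8108.

58.811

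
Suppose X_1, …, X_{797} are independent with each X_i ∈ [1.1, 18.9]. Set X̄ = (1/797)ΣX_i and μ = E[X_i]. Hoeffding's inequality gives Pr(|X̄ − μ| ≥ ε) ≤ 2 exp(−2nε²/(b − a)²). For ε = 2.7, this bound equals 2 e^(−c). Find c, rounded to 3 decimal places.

36.675

c = 2nε²/(b − a)² = 2·797·2.7² / 17.8² = 36.6755.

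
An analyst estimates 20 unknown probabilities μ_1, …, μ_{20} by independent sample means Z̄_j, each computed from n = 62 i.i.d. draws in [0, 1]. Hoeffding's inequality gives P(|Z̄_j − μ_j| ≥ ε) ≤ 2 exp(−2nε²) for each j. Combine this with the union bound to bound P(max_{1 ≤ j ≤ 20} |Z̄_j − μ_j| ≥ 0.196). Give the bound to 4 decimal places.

0.3414

Per-experiment Hoeffding bound: 2·exp(−2·62·0.196²) = 2·exp(−4.76358) = 0.01707.
Union bound over 20 events: 20·0.01707 = 0.34140.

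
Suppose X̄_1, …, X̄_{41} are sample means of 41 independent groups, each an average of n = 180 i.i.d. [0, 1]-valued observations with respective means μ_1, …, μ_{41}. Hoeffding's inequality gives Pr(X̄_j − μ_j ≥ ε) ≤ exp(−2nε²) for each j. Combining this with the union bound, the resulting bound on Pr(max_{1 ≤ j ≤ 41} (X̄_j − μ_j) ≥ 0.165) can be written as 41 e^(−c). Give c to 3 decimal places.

Union bound over the 41 events: Pr(max_{1 ≤ j ≤ 41} (X̄_j − μ_j) ≥ 0.165) ≤ 41·exp(−2nε²) = 41 exp(−2·180·0.165²).
So c = 2·180·0.165² = 9.8010.

9.801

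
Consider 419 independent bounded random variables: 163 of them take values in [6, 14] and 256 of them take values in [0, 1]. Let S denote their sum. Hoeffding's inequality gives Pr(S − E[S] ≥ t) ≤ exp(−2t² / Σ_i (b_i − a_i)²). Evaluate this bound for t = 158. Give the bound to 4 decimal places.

Σ(b_i − a_i)² = 163·8² + 256·1² = 10688.
Exponent = 2·158² / 10688 = 4.67141.
Bound = exp(−4.67141) = 0.00936.

0.0094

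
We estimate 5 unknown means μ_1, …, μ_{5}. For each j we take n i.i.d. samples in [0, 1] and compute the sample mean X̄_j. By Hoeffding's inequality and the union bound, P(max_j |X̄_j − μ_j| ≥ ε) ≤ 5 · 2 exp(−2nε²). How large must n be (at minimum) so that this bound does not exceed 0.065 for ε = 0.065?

596

Need 2·5·exp(−2nε²) ≤ 0.065, i.e. exp(−2nε²) ≤ 0.065/10.
So 2nε² ≥ ln(10/0.065) = 5.035953.
Hence n ≥ 5.035953/(2·0.065²) = 595.971.
The smallest integer n is 596.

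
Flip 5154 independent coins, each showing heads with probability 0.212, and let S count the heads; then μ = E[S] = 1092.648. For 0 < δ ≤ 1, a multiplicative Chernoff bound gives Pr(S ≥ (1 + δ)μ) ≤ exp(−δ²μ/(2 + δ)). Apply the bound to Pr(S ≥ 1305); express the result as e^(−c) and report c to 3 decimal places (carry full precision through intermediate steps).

Write 1305 = (1 + δ)μ, so δ = 1305/1092.648 − 1 = 0.1943462…
Then the exponent is δ²μ/(2 + δ) = (1305 − μ)² / (μ·(2 + δ)) = 18.807336.

18.807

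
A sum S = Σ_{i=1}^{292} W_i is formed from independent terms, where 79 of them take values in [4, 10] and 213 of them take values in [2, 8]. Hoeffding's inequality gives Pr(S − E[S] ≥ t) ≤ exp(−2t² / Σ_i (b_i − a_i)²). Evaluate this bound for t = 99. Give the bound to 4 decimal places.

Σ(b_i − a_i)² = 79·6² + 213·6² = 10512.
Exponent = 2·99² / 10512 = 1.86473.
Bound = exp(−1.86473) = 0.15494.

0.1549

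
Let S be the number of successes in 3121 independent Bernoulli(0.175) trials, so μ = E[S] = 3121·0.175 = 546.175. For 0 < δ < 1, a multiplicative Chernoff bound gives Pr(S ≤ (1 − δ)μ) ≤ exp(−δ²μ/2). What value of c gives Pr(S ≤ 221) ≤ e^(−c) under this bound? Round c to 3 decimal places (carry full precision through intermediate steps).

Write 221 = (1 − δ)μ, so δ = 1 − 221/546.175 = 0.5953678…
Then the exponent is δ²μ/2 = (μ − 221)²/(2μ) = 96.799360.

96.799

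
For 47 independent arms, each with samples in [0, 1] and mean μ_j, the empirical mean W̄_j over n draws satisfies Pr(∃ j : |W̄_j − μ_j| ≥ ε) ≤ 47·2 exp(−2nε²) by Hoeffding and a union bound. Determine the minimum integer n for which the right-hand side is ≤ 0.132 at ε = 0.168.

Need 2·47·exp(−2nε²) ≤ 0.132, i.e. exp(−2nε²) ≤ 0.132/94.
So 2nε² ≥ ln(94/0.132) = 6.568248.
Hence n ≥ 6.568248/(2·0.168²) = 116.359.
The smallest integer n is 117.

117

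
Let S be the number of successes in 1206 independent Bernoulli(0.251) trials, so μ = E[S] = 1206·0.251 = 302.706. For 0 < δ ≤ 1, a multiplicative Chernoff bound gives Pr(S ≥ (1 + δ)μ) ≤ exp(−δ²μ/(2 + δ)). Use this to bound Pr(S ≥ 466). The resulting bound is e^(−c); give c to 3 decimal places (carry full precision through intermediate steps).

Write 466 = (1 + δ)μ, so δ = 466/302.706 − 1 = 0.5394475…
Then the exponent is δ²μ/(2 + δ) = (466 − μ)² / (μ·(2 + δ)) = 34.688074.

34.688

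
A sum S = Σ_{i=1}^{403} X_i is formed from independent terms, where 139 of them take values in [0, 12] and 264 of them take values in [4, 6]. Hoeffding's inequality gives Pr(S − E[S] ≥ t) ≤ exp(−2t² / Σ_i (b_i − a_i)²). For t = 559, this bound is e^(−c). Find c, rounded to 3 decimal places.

Σ(b_i − a_i)² = 139·12² + 264·2² = 21072.
c = 2t² / 21072 = 2·559² / 21072 = 29.6584.

29.658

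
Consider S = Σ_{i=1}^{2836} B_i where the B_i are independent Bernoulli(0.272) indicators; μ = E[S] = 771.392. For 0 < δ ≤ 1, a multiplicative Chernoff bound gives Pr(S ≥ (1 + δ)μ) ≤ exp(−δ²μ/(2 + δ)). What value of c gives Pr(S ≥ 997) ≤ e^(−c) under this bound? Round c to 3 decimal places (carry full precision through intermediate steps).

Write 997 = (1 + δ)μ, so δ = 997/771.392 − 1 = 0.2924687…
Then the exponent is δ²μ/(2 + δ) = (997 − μ)² / (μ·(2 + δ)) = 28.782628.

28.783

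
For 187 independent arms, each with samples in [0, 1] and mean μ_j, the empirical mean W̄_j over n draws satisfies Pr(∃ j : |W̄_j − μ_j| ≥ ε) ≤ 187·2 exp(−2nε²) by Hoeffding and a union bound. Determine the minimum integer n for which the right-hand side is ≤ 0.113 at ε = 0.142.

201

Need 2·187·exp(−2nε²) ≤ 0.113, i.e. exp(−2nε²) ≤ 0.113/374.
So 2nε² ≥ ln(374/0.113) = 8.104623.
Hence n ≥ 8.104623/(2·0.142²) = 200.968.
The smallest integer n is 201.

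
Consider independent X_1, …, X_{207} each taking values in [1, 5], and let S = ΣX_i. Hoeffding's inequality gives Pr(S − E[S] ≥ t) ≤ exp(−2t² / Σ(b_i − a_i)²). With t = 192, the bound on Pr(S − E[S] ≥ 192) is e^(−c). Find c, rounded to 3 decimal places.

22.261

Σ(b_i − a_i)² = 207·(4)² = 3312.
c = 2t²/3312 = 2·192²/3312 = 22.2609.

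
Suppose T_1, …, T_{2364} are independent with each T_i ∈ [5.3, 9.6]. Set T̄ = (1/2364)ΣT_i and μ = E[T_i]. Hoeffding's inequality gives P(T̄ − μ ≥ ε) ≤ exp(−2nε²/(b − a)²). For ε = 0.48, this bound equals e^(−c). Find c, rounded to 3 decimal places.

58.915

c = 2nε²/(b − a)² = 2·2364·0.48² / 4.3² = 58.9146.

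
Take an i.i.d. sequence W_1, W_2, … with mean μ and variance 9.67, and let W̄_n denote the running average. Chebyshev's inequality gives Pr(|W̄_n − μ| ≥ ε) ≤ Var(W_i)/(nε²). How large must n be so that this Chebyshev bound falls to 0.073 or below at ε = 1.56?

55

Require 9.67/(n·1.56²) ≤ 0.073, i.e. n ≥ 9.67/(0.073·1.56²) = 54.432.
The smallest integer n is 55.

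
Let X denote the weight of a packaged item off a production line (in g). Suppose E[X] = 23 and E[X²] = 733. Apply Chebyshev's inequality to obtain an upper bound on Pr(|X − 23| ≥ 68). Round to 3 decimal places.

Var(X) = E[X²] − (E[X])² = 733 − 529 = 204.
Chebyshev's inequality: Pr(|X − μ| ≥ t) ≤ Var(X)/t² = 204/4624 = 0.0441.

0.044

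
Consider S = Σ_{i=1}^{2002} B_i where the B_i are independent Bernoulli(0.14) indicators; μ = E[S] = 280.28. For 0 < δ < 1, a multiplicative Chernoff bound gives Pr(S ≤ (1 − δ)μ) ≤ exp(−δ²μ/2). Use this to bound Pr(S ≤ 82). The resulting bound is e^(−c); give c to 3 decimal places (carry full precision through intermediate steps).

Write 82 = (1 − δ)μ, so δ = 1 − 82/280.28 = 0.7074354…
Then the exponent is δ²μ/2 = (μ − 82)²/(2μ) = 70.135148.

70.135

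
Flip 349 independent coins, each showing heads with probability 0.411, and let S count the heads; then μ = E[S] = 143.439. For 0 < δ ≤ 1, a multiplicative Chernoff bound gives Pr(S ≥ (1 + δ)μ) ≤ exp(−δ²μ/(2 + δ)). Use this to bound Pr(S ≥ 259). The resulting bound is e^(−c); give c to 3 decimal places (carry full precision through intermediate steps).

Write 259 = (1 + δ)μ, so δ = 259/143.439 − 1 = 0.8056456…
Then the exponent is δ²μ/(2 + δ) = (259 − μ)² / (μ·(2 + δ)) = 33.183525.

33.184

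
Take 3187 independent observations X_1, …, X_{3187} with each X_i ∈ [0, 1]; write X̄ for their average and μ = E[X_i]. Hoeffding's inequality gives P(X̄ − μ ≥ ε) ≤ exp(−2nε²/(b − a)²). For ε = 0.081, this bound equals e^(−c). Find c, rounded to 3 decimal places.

41.820

c = 2nε²/(b − a)² = 2·3187·0.081² / 1² = 41.8198.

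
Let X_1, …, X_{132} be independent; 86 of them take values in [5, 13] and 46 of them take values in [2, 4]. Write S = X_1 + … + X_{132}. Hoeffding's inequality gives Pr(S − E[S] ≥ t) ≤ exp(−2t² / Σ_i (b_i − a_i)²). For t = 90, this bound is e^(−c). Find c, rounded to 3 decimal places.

2.848

Σ(b_i − a_i)² = 86·8² + 46·2² = 5688.
c = 2t² / 5688 = 2·90² / 5688 = 2.8481.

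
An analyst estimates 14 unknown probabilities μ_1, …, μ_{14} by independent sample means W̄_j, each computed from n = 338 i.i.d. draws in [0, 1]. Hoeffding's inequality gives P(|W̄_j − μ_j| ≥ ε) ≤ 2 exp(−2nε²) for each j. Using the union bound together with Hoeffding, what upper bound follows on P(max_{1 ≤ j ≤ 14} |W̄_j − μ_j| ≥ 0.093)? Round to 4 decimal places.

Per-experiment Hoeffding bound: 2·exp(−2·338·0.093²) = 2·exp(−5.84672) = 0.0057787.
Union bound over 14 events: 14·0.0057787 = 0.08090.

0.0809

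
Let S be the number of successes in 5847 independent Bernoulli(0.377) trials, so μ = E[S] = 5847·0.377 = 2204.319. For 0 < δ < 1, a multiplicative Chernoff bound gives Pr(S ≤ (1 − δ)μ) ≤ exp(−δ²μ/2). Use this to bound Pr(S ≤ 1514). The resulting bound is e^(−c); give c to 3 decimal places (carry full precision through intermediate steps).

Write 1514 = (1 − δ)μ, so δ = 1 − 1514/2204.319 = 0.3131666…
Then the exponent is δ²μ/2 = (μ − 1514)²/(2μ) = 108.092414.

108.092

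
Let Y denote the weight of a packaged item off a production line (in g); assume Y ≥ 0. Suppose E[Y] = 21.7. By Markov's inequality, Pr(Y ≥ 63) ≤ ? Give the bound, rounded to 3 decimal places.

0.344

Markov's inequality: for a non-negative random variable, Pr(Y ≥ a) ≤ E[Y]/a.
Here E[Y] = 21.7 and a = 63, so the bound is 21.7/63 = 0.3444.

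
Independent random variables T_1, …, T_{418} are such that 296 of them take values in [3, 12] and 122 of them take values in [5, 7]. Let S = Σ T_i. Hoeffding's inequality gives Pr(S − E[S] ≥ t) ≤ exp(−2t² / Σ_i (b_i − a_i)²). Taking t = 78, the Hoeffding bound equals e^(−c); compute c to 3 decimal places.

0.497

Σ(b_i − a_i)² = 296·9² + 122·2² = 24464.
c = 2t² / 24464 = 2·78² / 24464 = 0.4974.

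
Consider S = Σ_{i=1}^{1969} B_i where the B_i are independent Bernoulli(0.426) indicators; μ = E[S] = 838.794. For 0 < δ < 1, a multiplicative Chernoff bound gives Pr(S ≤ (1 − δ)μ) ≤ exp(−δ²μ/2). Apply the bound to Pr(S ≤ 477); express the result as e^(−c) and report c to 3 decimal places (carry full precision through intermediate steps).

78.026

Write 477 = (1 − δ)μ, so δ = 1 − 477/838.794 = 0.4313264…
Then the exponent is δ²μ/2 = (μ − 477)²/(2μ) = 78.025653.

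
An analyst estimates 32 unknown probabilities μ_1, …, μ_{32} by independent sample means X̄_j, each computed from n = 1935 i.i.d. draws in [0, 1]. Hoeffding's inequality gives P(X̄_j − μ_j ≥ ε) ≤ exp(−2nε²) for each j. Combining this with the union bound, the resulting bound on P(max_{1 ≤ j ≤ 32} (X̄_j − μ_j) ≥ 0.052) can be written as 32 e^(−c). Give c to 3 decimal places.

10.464

Union bound over the 32 events: P(max_{1 ≤ j ≤ 32} (X̄_j − μ_j) ≥ 0.052) ≤ 32·exp(−2nε²) = 32 exp(−2·1935·0.052²).
So c = 2·1935·0.052² = 10.4645.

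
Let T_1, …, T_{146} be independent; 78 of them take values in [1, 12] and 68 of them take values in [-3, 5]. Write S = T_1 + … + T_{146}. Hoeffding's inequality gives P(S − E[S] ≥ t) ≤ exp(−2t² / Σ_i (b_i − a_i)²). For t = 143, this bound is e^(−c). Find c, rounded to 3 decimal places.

Σ(b_i − a_i)² = 78·11² + 68·8² = 13790.
c = 2t² / 13790 = 2·143² / 13790 = 2.9658.

2.966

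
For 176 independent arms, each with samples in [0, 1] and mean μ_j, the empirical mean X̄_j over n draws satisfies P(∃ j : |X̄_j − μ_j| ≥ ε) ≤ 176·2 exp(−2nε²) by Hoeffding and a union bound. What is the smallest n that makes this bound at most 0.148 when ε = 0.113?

305

Need 2·176·exp(−2nε²) ≤ 0.148, i.e. exp(−2nε²) ≤ 0.148/352.
So 2nε² ≥ ln(352/0.148) = 7.774174.
Hence n ≥ 7.774174/(2·0.113²) = 304.416.
The smallest integer n is 305.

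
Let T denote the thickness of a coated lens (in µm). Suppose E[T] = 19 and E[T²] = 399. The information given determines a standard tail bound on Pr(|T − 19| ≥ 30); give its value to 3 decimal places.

The first two moments determine the variance, so Chebyshev's inequality is the sharpest standard bound available.
Var(T) = E[T²] − (E[T])² = 399 − 361 = 38.
Chebyshev's inequality: Pr(|T − μ| ≥ t) ≤ Var(T)/t² = 38/900 = 0.0422.

0.042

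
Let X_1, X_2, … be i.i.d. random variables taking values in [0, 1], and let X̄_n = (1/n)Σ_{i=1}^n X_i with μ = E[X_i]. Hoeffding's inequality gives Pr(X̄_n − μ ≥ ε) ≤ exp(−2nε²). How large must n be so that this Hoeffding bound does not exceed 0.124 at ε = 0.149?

Require exp(−2nε²) ≤ 0.124, i.e. 2nε² ≥ ln(1/0.124) = 2.087474.
So n ≥ 2.087474 / (2·0.149²) = 47.013.
The smallest integer n is 48.

48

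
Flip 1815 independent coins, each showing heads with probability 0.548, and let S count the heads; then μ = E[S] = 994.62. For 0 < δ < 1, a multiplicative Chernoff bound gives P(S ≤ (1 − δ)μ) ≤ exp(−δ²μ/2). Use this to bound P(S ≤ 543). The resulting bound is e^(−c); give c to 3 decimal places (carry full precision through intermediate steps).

Write 543 = (1 − δ)μ, so δ = 1 − 543/994.62 = 0.4540629…
Then the exponent is δ²μ/2 = (μ − 543)²/(2μ) = 102.531934.

102.532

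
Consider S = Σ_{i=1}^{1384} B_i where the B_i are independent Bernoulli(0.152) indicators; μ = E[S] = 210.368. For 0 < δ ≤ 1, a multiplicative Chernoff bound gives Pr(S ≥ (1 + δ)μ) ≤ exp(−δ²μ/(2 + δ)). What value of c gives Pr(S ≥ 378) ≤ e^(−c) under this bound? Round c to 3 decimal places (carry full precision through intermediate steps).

Write 378 = (1 + δ)μ, so δ = 378/210.368 − 1 = 0.7968512…
Then the exponent is δ²μ/(2 + δ) = (378 − μ)² / (μ·(2 + δ)) = 47.760054.

47.760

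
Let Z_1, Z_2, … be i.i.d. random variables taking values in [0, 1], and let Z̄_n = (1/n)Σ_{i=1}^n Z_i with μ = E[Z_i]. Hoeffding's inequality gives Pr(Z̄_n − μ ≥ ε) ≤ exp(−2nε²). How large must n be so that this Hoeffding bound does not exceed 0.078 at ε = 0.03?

1418

Require exp(−2nε²) ≤ 0.078, i.e. 2nε² ≥ ln(1/0.078) = 2.551046.
So n ≥ 2.551046 / (2·0.03²) = 1417.248.
The smallest integer n is 1418.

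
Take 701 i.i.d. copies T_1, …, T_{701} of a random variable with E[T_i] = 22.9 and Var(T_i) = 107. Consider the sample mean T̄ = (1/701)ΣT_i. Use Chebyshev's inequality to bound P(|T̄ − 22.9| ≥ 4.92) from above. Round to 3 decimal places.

0.006

Var(T̄) = Var(T_i)/n = 107/701 = 0.15264.
Chebyshev: P(|T̄ − 22.9| ≥ 4.92) ≤ Var(T̄)/(4.92)² = 107/(701·4.92²) = 0.0063.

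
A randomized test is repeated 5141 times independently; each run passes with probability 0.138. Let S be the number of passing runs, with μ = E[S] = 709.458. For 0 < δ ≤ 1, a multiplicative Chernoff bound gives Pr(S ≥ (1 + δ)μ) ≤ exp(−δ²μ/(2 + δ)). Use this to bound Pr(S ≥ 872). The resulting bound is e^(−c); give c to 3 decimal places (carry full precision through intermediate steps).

Write 872 = (1 + δ)μ, so δ = 872/709.458 − 1 = 0.2291073…
Then the exponent is δ²μ/(2 + δ) = (872 − μ)² / (μ·(2 + δ)) = 16.706041.

16.706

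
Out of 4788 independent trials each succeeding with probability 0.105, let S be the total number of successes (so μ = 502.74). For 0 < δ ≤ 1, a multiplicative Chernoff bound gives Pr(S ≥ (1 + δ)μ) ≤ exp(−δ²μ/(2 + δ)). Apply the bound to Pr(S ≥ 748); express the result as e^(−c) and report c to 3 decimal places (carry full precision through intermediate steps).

Write 748 = (1 + δ)μ, so δ = 748/502.74 − 1 = 0.4878466…
Then the exponent is δ²μ/(2 + δ) = (748 − μ)² / (μ·(2 + δ)) = 48.093503.

48.094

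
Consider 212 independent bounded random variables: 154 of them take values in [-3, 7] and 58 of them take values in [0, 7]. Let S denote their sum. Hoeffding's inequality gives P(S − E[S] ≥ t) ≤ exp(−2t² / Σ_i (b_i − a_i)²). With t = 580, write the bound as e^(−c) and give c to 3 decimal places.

36.882

Σ(b_i − a_i)² = 154·10² + 58·7² = 18242.
c = 2t² / 18242 = 2·580² / 18242 = 36.8819.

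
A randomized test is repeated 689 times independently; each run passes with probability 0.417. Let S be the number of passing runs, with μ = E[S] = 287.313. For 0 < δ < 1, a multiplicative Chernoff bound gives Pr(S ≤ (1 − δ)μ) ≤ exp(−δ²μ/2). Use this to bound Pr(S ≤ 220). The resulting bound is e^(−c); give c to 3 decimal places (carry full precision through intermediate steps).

7.885

Write 220 = (1 − δ)μ, so δ = 1 − 220/287.313 = 0.2342846…
Then the exponent is δ²μ/2 = (μ − 220)²/(2μ) = 7.885198.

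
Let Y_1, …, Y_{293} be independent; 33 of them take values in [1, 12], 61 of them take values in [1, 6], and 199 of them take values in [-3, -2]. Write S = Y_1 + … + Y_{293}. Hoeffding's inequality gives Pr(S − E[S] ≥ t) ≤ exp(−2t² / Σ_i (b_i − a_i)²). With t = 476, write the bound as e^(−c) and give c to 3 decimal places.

Σ(b_i − a_i)² = 33·11² + 61·5² + 199·1² = 5717.
c = 2t² / 5717 = 2·476² / 5717 = 79.2639.

79.264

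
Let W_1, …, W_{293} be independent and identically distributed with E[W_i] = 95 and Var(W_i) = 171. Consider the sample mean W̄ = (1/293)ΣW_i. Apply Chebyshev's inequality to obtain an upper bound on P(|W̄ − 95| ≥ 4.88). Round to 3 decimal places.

Var(W̄) = Var(W_i)/n = 171/293 = 0.58362.
Chebyshev: P(|W̄ − 95| ≥ 4.88) ≤ Var(W̄)/(4.88)² = 171/(293·4.88²) = 0.0245.

0.025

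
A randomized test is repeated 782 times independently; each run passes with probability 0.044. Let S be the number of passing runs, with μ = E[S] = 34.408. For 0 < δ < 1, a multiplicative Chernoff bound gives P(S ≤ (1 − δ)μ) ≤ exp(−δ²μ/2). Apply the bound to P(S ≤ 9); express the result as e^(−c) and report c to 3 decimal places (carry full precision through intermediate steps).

Write 9 = (1 − δ)μ, so δ = 1 − 9/34.408 = 0.7384329…
Then the exponent is δ²μ/2 = (μ − 9)²/(2μ) = 9.381052.

9.381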